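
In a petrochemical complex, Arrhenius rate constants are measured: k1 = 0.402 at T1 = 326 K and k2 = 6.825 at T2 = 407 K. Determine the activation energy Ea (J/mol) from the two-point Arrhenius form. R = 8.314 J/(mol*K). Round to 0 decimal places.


Ea = R * ln(k2/k1) / (1/T1 - 1/T2)
ln(k2/k1) = ln(6.825/0.402) = 2.8318955
1/T1 - 1/T2 = 1/326 - 1/407 = 0.000610482206
Ea = 8.314 * 2.8318955 / 0.000610482206
Ea = 38567 J/mol


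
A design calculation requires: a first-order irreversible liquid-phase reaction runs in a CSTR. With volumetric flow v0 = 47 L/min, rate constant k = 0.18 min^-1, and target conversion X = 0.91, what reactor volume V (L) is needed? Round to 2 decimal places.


V = v0 * X / (k * (1 - X))
V = 47 * 0.91 / (0.18 * (1 - 0.91))
V = 42.77 / (0.18 * 0.09)
V = 42.77 / 0.0162
V = 2640.12 L


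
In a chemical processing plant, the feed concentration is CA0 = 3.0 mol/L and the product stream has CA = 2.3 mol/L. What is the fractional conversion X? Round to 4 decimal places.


X = (CA0 - CA) / CA0
X = (3.0 - 2.3) / 3.0
X = 0.7 / 3.0
X = 0.2333


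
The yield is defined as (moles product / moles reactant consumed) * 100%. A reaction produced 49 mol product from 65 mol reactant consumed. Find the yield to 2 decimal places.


Yield = (moles product / moles consumed) * 100%
Yield = (49 / 65) * 100
Yield = 0.7538 * 100
Yield = 75.38%


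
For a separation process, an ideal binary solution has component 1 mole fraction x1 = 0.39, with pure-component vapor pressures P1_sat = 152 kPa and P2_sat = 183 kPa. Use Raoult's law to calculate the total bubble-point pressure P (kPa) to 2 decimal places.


P = x1*P1_sat + x2*P2_sat
x2 = 1 - x1 = 1 - 0.39 = 0.61
P = 0.39*152 + 0.61*183
P = 59.28 + 111.63
P = 170.91 kPa


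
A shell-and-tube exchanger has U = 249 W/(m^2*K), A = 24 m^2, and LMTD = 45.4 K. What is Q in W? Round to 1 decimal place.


Q = U * A * LMTD
Q = 249 * 24 * 45.4
Q = 271310.4 W


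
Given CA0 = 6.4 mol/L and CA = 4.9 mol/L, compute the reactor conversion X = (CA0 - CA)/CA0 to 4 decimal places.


X = (CA0 - CA) / CA0
X = (6.4 - 4.9) / 6.4
X = 1.5 / 6.4
X = 0.2344


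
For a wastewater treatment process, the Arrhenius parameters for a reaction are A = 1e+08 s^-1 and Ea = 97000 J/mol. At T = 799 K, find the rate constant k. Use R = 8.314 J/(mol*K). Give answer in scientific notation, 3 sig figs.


k = A * exp(-Ea/(R*T))
k = 1e+08 * exp(-97000 / (8.314 * 799))
k = 1e+08 * exp(-14.602087)
k = 4.55e+01


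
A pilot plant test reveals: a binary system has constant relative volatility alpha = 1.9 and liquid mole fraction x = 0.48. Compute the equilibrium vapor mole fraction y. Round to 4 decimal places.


y = alpha*x / (1 + (alpha-1)*x)
y = 1.9*0.48 / (1 + (1.9-1)*0.48)
y = 0.912 / (1 + 0.432)
y = 0.912 / 1.432
y = 0.6369


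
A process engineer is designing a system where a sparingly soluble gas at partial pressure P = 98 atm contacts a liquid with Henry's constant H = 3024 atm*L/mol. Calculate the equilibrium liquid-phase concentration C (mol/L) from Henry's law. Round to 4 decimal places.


C = P / H
C = 98 / 3024
C = 0.0324 mol/L


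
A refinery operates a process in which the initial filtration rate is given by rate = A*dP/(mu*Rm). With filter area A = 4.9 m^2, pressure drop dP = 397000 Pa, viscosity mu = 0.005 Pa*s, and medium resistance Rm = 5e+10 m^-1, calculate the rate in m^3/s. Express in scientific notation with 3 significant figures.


rate = A * dP / (mu * Rm)
rate = 4.9 * 397000 / (0.005 * 5e+10)
rate = 1945300.0 / 2.500e+08
rate = 7.78e-03 m^3/s


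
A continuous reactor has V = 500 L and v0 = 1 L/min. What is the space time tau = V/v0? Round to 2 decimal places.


tau = V / v0
tau = 500 / 1
tau = 500.00 min


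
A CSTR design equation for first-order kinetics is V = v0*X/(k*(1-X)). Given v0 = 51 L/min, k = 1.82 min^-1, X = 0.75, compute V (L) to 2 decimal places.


V = v0 * X / (k * (1 - X))
V = 51 * 0.75 / (1.82 * (1 - 0.75))
V = 38.25 / (1.82 * 0.25)
V = 38.25 / 0.455
V = 84.07 L


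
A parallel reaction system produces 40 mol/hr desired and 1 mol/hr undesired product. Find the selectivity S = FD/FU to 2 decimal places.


S = desired product rate / undesired product rate
S = 40 / 1
S = 40.00


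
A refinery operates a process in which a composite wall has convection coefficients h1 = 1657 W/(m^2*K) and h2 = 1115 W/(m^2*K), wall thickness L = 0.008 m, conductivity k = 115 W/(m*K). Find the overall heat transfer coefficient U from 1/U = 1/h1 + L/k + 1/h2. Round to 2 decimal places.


1/U = 1/h1 + L/k + 1/h2
1/U = 1/1657 + 0.008/115 + 1/1115
1/U = 0.0006035003 + 6.95652e-05 + 0.000896861
1/U = 0.0015699265
U = 636.97 W/(m^2*K)


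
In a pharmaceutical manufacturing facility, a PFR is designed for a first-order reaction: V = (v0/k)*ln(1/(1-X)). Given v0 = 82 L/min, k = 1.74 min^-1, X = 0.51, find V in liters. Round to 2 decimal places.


V = (v0/k) * ln(1/(1-X))
V = (82/1.74) * ln(1/(1-0.51))
V = 47.126437 * ln(2.040816)
V = 47.126437 * 0.71335
V = 33.62 L


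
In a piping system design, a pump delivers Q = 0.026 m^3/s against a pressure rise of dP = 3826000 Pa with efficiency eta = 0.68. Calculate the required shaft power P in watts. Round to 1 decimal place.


P = Q * dP / eta
P = 0.026 * 3826000 / 0.68
P = 99476.0 / 0.68
P = 146288.2 W


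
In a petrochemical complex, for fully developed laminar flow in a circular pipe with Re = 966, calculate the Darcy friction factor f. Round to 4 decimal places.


f = 64 / Re
f = 64 / 966
f = 0.0663


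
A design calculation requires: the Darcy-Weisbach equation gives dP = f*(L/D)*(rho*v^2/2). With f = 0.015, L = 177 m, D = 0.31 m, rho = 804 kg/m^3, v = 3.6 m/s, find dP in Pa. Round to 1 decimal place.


dP = f * (L/D) * (rho*v^2/2)
dP = 0.015 * (177/0.31) * (804*3.6^2/2)
L/D = 570.96774194
rho*v^2/2 = 804*12.96/2 = 5209.92
dP = 0.015 * 570.96774194 * 5209.92
dP = 44620.4 Pa


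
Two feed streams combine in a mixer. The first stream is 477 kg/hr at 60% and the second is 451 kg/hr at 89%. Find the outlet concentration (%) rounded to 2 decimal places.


Mass balance on solute: F1*x1 + F2*x2 = F3*x3
F3 = F1 + F2 = 477 + 451 = 928 kg/hr
x3 = (F1*x1 + F2*x2)/F3
x3 = (477*0.6 + 451*0.89) / 928
x3 = 74.09%


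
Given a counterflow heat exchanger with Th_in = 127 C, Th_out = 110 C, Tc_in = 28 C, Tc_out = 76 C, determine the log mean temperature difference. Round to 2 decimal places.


dT1 = Th_in - Tc_out = 127 - 76 = 51
dT2 = Th_out - Tc_in = 110 - 28 = 82
LMTD = (dT1 - dT2) / ln(dT1/dT2)
LMTD = (51 - 82) / ln(51/82)
LMTD = 65.28 K


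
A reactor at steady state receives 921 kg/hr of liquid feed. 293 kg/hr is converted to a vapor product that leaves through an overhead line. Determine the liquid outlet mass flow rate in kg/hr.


Steady-state mass balance on the main outlet: F_out = F_in - F_removed
F_out = 921 - 293
F_out = 628 kg/hr


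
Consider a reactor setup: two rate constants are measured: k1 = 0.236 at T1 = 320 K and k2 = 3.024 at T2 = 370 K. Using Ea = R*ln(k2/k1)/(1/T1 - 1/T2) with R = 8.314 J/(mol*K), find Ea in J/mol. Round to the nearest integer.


Ea = R * ln(k2/k1) / (1/T1 - 1/T2)
ln(k2/k1) = ln(3.024/0.236) = 2.5505039
1/T1 - 1/T2 = 1/320 - 1/370 = 0.000422297297
Ea = 8.314 * 2.5505039 / 0.000422297297
Ea = 50213 J/mol


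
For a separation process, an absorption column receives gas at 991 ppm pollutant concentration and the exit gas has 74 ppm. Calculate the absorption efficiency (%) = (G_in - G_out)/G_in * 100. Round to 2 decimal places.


Efficiency = (G_in - G_out) / G_in * 100%
Efficiency = (991 - 74) / 991 * 100
Efficiency = 917 / 991 * 100
Efficiency = 92.53%


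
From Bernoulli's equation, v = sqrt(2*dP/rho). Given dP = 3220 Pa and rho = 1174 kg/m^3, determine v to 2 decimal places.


v = sqrt(2*dP/rho)
v = sqrt(2*3220/1174)
v = sqrt(5.48552)
v = 2.34 m/s


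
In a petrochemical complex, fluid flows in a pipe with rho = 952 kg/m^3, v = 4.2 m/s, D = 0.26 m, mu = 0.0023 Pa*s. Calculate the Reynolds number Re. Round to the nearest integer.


Re = rho * v * D / mu
Re = 952 * 4.2 * 0.26 / 0.0023
Re = 1039.584 / 0.0023
Re = 451993


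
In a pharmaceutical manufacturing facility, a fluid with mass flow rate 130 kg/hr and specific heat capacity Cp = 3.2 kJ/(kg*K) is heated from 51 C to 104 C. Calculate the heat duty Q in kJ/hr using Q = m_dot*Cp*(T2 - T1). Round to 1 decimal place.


Q = m_dot * Cp * (T2 - T1)
Q = 130 * 3.2 * (104 - 51)
Q = 130 * 3.2 * 53
Q = 22048.0 kJ/hr


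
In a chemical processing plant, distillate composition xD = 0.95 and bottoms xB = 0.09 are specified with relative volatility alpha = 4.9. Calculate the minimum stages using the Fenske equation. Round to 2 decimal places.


N_min = ln((xD*(1-xB))/(xB*(1-xD))) / ln(alpha)
Numerator inside ln: 0.8645 / 0.0045 = 192.111111
ln(192.111111) = 5.258074
ln(alpha) = ln(4.9) = 1.589235
N_min = 5.258074 / 1.589235 = 3.31


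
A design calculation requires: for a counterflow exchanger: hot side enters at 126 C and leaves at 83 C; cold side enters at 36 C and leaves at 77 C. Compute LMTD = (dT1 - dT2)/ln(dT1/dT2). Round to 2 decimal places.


dT1 = Th_in - Tc_out = 126 - 77 = 49
dT2 = Th_out - Tc_in = 83 - 36 = 47
LMTD = (dT1 - dT2) / ln(dT1/dT2)
LMTD = (49 - 47) / ln(49/47)
LMTD = 47.99 K


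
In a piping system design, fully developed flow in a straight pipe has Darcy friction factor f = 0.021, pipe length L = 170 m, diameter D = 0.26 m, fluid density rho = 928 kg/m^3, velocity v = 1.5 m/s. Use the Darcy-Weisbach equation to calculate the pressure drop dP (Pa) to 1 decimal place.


dP = f * (L/D) * (rho*v^2/2)
dP = 0.021 * (170/0.26) * (928*1.5^2/2)
L/D = 653.84615385
rho*v^2/2 = 928*2.25/2 = 1044.0
dP = 0.021 * 653.84615385 * 1044.0
dP = 14334.9 Pa


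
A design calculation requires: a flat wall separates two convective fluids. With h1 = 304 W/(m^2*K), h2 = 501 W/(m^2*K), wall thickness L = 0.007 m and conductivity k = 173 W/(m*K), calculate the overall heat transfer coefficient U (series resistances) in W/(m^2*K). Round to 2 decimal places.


1/U = 1/h1 + L/k + 1/h2
1/U = 1/304 + 0.007/173 + 1/501
1/U = 0.0032894737 + 4.04624e-05 + 0.001996008
1/U = 0.0053259441
U = 187.76 W/(m^2*K)


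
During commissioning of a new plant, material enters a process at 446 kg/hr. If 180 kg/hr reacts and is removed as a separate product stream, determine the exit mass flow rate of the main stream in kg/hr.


Steady-state mass balance on the main outlet: F_out = F_in - F_removed
F_out = 446 - 180
F_out = 266 kg/hr


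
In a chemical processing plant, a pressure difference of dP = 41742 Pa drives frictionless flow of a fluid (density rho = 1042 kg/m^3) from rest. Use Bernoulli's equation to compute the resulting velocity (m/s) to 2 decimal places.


v = sqrt(2*dP/rho)
v = sqrt(2*41742/1042)
v = sqrt(80.119002)
v = 8.95 m/s


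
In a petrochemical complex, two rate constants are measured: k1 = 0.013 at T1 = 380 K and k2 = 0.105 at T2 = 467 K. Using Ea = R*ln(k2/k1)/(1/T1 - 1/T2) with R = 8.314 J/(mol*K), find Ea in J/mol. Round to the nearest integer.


Ea = R * ln(k2/k1) / (1/T1 - 1/T2)
ln(k2/k1) = ln(0.105/0.013) = 2.089011
1/T1 - 1/T2 = 1/380 - 1/467 = 0.000490251324
Ea = 8.314 * 2.089011 / 0.000490251324
Ea = 35427 J/mol


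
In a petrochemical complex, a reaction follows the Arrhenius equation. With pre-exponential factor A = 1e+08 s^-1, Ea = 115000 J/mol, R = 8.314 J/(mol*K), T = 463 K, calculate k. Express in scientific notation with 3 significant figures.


k = A * exp(-Ea/(R*T))
k = 1e+08 * exp(-115000 / (8.314 * 463))
k = 1e+08 * exp(-29.874925)
k = 1.06e-05


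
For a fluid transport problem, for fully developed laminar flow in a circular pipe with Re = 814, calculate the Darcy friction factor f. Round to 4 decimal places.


f = 64 / Re
f = 64 / 814
f = 0.0786


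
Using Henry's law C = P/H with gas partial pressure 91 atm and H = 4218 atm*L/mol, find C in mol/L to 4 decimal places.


C = P / H
C = 91 / 4218
C = 0.0216 mol/L


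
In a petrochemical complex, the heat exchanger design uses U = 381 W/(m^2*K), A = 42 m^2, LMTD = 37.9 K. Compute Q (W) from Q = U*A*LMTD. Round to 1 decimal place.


Q = U * A * LMTD
Q = 381 * 42 * 37.9
Q = 606475.8 W


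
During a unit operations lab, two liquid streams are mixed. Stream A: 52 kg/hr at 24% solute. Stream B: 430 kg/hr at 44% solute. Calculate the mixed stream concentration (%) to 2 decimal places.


Mass balance on solute: F1*x1 + F2*x2 = F3*x3
F3 = F1 + F2 = 52 + 430 = 482 kg/hr
x3 = (F1*x1 + F2*x2)/F3
x3 = (52*0.24 + 430*0.44) / 482
x3 = 41.84%


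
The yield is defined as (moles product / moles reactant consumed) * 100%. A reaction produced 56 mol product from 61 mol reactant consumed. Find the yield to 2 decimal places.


Yield = (moles product / moles consumed) * 100%
Yield = (56 / 61) * 100
Yield = 0.918 * 100
Yield = 91.80%


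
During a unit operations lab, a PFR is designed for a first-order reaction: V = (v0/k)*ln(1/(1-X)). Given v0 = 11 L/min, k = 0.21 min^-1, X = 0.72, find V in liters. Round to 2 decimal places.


V = (v0/k) * ln(1/(1-X))
V = (11/0.21) * ln(1/(1-0.72))
V = 52.380952 * ln(3.571429)
V = 52.380952 * 1.272966
V = 66.68 L


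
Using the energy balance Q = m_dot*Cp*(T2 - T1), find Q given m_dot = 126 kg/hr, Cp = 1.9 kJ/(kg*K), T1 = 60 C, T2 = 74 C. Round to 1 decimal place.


Q = m_dot * Cp * (T2 - T1)
Q = 126 * 1.9 * (74 - 60)
Q = 126 * 1.9 * 14
Q = 3351.6 kJ/hr


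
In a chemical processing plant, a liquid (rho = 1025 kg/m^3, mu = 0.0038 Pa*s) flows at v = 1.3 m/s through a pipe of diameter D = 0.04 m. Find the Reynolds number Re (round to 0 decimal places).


Re = rho * v * D / mu
Re = 1025 * 1.3 * 0.04 / 0.0038
Re = 53.3 / 0.0038
Re = 14026


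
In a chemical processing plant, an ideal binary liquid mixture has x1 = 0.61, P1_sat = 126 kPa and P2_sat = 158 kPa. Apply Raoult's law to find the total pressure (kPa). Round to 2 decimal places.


P = x1*P1_sat + x2*P2_sat
x2 = 1 - x1 = 1 - 0.61 = 0.39
P = 0.61*126 + 0.39*158
P = 76.86 + 61.62
P = 138.48 kPa


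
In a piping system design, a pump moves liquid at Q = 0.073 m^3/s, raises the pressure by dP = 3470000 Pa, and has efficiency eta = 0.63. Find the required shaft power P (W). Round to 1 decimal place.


P = Q * dP / eta
P = 0.073 * 3470000 / 0.63
P = 253310.0 / 0.63
P = 402079.4 W


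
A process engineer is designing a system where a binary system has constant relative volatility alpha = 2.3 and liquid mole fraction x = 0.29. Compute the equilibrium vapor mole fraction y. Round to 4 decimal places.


y = alpha*x / (1 + (alpha-1)*x)
y = 2.3*0.29 / (1 + (2.3-1)*0.29)
y = 0.667 / (1 + 0.377)
y = 0.667 / 1.377
y = 0.4844


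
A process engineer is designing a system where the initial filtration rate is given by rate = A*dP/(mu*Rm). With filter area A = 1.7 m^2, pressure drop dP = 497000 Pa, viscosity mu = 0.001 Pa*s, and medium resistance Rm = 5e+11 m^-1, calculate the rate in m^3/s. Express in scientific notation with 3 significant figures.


rate = A * dP / (mu * Rm)
rate = 1.7 * 497000 / (0.001 * 5e+11)
rate = 844900.0 / 5.000e+08
rate = 1.69e-03 m^3/s


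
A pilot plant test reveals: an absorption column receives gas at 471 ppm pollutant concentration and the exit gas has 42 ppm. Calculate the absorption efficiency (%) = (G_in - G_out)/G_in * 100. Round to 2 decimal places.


Efficiency = (G_in - G_out) / G_in * 100%
Efficiency = (471 - 42) / 471 * 100
Efficiency = 429 / 471 * 100
Efficiency = 91.08%


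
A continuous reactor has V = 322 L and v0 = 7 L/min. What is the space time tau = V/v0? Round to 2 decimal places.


tau = V / v0
tau = 322 / 7
tau = 46.00 min


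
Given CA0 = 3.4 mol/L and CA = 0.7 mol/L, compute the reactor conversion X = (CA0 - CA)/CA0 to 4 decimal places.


X = (CA0 - CA) / CA0
X = (3.4 - 0.7) / 3.4
X = 2.7 / 3.4
X = 0.7941


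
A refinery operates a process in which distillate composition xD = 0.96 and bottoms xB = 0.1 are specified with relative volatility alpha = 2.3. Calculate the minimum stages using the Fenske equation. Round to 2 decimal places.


N_min = ln((xD*(1-xB))/(xB*(1-xD))) / ln(alpha)
Numerator inside ln: 0.864 / 0.004 = 216.0
ln(216.0) = 5.375278
ln(alpha) = ln(2.3) = 0.832909
N_min = 5.375278 / 0.832909 = 6.45


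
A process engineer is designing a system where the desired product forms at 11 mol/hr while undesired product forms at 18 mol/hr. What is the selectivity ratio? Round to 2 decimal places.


S = desired product rate / undesired product rate
S = 11 / 18
S = 0.61


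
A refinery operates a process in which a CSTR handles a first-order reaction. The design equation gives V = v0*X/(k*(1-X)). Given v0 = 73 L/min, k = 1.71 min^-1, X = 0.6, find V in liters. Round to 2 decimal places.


V = v0 * X / (k * (1 - X))
V = 73 * 0.6 / (1.71 * (1 - 0.6))
V = 43.8 / (1.71 * 0.4)
V = 43.8 / 0.684
V = 64.04 L


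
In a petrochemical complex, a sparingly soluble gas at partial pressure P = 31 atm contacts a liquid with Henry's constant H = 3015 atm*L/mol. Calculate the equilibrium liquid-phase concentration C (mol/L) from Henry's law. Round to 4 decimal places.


C = P / H
C = 31 / 3015
C = 0.0103 mol/L


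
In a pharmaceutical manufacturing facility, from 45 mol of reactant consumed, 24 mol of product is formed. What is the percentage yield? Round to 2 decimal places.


Yield = (moles product / moles consumed) * 100%
Yield = (24 / 45) * 100
Yield = 0.5333 * 100
Yield = 53.33%


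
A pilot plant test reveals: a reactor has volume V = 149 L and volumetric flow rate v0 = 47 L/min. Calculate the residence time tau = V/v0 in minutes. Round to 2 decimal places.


tau = V / v0
tau = 149 / 47
tau = 3.17 min


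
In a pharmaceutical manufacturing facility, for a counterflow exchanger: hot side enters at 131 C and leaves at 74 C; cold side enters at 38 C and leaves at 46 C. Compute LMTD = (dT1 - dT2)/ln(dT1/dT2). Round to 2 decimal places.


dT1 = Th_in - Tc_out = 131 - 46 = 85
dT2 = Th_out - Tc_in = 74 - 38 = 36
LMTD = (dT1 - dT2) / ln(dT1/dT2)
LMTD = (85 - 36) / ln(85/36)
LMTD = 57.03 K


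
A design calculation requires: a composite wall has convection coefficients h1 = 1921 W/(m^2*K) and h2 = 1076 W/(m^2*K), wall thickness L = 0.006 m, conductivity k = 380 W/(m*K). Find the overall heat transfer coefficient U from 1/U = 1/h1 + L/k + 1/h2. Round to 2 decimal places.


1/U = 1/h1 + L/k + 1/h2
1/U = 1/1921 + 0.006/380 + 1/1076
1/U = 0.0005205622 + 1.57895e-05 + 0.000929368
1/U = 0.0014657197
U = 682.26 W/(m^2*K)


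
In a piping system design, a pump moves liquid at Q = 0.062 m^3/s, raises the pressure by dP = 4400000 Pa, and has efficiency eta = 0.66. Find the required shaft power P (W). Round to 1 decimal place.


P = Q * dP / eta
P = 0.062 * 4400000 / 0.66
P = 272800.0 / 0.66
P = 413333.3 W


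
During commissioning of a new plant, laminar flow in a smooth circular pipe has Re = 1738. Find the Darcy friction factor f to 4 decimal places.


f = 64 / Re
f = 64 / 1738
f = 0.0368


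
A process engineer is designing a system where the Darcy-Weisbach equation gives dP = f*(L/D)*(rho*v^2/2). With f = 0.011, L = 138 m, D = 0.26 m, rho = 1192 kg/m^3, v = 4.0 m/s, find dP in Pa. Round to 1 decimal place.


dP = f * (L/D) * (rho*v^2/2)
dP = 0.011 * (138/0.26) * (1192*4.0^2/2)
L/D = 530.76923077
rho*v^2/2 = 1192*16.0/2 = 9536.0
dP = 0.011 * 530.76923077 * 9536.0
dP = 55675.6 Pa


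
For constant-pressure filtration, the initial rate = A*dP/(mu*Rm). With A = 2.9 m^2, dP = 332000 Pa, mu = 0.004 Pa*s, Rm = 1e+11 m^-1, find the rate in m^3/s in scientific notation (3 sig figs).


rate = A * dP / (mu * Rm)
rate = 2.9 * 332000 / (0.004 * 1e+11)
rate = 962800.0 / 4.000e+08
rate = 2.41e-03 m^3/s


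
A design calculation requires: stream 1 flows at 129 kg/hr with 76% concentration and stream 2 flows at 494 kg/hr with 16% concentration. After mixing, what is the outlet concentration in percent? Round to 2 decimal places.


Mass balance on solute: F1*x1 + F2*x2 = F3*x3
F3 = F1 + F2 = 129 + 494 = 623 kg/hr
x3 = (F1*x1 + F2*x2)/F3
x3 = (129*0.76 + 494*0.16) / 623
x3 = 28.42%


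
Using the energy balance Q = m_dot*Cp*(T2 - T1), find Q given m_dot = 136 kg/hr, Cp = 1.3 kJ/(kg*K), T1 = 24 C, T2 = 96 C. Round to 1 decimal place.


Q = m_dot * Cp * (T2 - T1)
Q = 136 * 1.3 * (96 - 24)
Q = 136 * 1.3 * 72
Q = 12729.6 kJ/hr


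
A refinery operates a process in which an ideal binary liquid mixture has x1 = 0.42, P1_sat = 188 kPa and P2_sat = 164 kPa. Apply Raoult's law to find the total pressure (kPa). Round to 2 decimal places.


P = x1*P1_sat + x2*P2_sat
x2 = 1 - x1 = 1 - 0.42 = 0.58
P = 0.42*188 + 0.58*164
P = 78.96 + 95.12
P = 174.08 kPa


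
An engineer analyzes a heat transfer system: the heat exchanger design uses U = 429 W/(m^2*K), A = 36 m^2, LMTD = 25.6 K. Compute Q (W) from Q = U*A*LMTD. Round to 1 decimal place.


Q = U * A * LMTD
Q = 429 * 36 * 25.6
Q = 395366.4 W


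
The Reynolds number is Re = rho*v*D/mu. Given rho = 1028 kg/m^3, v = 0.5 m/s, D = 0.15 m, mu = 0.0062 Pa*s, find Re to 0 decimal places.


Re = rho * v * D / mu
Re = 1028 * 0.5 * 0.15 / 0.0062
Re = 77.1 / 0.0062
Re = 12435


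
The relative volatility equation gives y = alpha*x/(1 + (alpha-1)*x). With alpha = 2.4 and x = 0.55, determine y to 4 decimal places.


y = alpha*x / (1 + (alpha-1)*x)
y = 2.4*0.55 / (1 + (2.4-1)*0.55)
y = 1.32 / (1 + 0.77)
y = 1.32 / 1.77
y = 0.7458


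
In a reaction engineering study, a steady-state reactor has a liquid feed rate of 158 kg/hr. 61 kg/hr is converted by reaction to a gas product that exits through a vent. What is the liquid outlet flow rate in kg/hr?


Steady-state mass balance on the main outlet: F_out = F_in - F_removed
F_out = 158 - 61
F_out = 97 kg/hr


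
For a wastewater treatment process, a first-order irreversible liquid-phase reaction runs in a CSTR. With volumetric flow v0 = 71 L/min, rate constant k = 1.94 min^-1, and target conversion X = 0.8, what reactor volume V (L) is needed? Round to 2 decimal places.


V = v0 * X / (k * (1 - X))
V = 71 * 0.8 / (1.94 * (1 - 0.8))
V = 56.8 / (1.94 * 0.2)
V = 56.8 / 0.388
V = 146.39 L


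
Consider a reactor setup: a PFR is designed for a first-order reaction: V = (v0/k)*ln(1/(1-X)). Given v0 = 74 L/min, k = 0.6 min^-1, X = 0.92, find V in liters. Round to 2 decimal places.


V = (v0/k) * ln(1/(1-X))
V = (74/0.6) * ln(1/(1-0.92))
V = 123.333333 * ln(12.5)
V = 123.333333 * 2.525729
V = 311.51 L


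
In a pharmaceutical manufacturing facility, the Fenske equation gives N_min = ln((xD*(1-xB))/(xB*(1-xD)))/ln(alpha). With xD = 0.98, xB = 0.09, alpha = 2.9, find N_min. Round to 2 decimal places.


N_min = ln((xD*(1-xB))/(xB*(1-xD))) / ln(alpha)
Numerator inside ln: 0.8918 / 0.0018 = 495.444444
ln(495.444444) = 6.205455
ln(alpha) = ln(2.9) = 1.064711
N_min = 6.205455 / 1.064711 = 5.83


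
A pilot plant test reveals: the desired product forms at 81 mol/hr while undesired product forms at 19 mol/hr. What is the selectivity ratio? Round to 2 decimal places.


S = desired product rate / undesired product rate
S = 81 / 19
S = 4.26


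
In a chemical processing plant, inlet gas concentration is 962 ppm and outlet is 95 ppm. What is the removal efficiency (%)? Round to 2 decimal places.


Efficiency = (G_in - G_out) / G_in * 100%
Efficiency = (962 - 95) / 962 * 100
Efficiency = 867 / 962 * 100
Efficiency = 90.12%


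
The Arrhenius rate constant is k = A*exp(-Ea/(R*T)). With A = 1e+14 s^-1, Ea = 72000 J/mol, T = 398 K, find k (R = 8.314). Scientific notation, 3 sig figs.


k = A * exp(-Ea/(R*T))
k = 1e+14 * exp(-72000 / (8.314 * 398))
k = 1e+14 * exp(-21.759024)
k = 3.55e+04


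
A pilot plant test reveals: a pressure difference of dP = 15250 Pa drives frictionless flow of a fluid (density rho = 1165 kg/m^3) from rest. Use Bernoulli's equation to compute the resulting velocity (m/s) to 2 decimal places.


v = sqrt(2*dP/rho)
v = sqrt(2*15250/1165)
v = sqrt(26.180258)
v = 5.12 m/s


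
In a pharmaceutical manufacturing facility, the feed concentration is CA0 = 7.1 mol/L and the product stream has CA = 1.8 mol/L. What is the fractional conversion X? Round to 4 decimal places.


X = (CA0 - CA) / CA0
X = (7.1 - 1.8) / 7.1
X = 5.3 / 7.1
X = 0.7465


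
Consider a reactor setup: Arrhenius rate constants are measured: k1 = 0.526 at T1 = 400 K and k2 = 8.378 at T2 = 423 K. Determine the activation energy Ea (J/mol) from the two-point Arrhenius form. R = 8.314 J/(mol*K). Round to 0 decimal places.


Ea = R * ln(k2/k1) / (1/T1 - 1/T2)
ln(k2/k1) = ln(8.378/0.526) = 2.7680633
1/T1 - 1/T2 = 1/400 - 1/423 = 0.000135933806
Ea = 8.314 * 2.7680633 / 0.000135933806
Ea = 169301 J/mol


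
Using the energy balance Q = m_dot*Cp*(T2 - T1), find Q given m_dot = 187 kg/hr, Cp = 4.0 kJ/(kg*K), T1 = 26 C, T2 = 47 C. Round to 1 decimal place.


Q = m_dot * Cp * (T2 - T1)
Q = 187 * 4.0 * (47 - 26)
Q = 187 * 4.0 * 21
Q = 15708.0 kJ/hr


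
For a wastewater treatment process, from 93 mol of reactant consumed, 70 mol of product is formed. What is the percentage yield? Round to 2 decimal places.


Yield = (moles product / moles consumed) * 100%
Yield = (70 / 93) * 100
Yield = 0.7527 * 100
Yield = 75.27%


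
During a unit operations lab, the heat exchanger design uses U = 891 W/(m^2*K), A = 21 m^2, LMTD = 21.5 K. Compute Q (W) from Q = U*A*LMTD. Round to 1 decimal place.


Q = U * A * LMTD
Q = 891 * 21 * 21.5
Q = 402286.5 W


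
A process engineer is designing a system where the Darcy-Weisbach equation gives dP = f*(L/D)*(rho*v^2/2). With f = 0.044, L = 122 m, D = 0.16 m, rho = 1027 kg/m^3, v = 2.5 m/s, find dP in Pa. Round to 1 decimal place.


dP = f * (L/D) * (rho*v^2/2)
dP = 0.044 * (122/0.16) * (1027*2.5^2/2)
L/D = 762.5
rho*v^2/2 = 1027*6.25/2 = 3209.375
dP = 0.044 * 762.5 * 3209.375
dP = 107674.5 Pa


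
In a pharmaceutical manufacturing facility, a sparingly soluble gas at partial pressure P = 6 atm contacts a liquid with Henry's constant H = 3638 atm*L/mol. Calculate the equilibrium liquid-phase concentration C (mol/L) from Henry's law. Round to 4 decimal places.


C = P / H
C = 6 / 3638
C = 0.0016 mol/L


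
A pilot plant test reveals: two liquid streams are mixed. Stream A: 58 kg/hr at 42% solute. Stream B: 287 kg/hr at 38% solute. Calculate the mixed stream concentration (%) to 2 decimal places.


Mass balance on solute: F1*x1 + F2*x2 = F3*x3
F3 = F1 + F2 = 58 + 287 = 345 kg/hr
x3 = (F1*x1 + F2*x2)/F3
x3 = (58*0.42 + 287*0.38) / 345
x3 = 38.67%


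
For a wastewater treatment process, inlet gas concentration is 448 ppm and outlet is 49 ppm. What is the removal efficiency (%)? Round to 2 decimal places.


Efficiency = (G_in - G_out) / G_in * 100%
Efficiency = (448 - 49) / 448 * 100
Efficiency = 399 / 448 * 100
Efficiency = 89.06%


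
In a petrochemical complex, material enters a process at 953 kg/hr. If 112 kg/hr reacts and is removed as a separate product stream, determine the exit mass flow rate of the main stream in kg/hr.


Steady-state mass balance on the main outlet: F_out = F_in - F_removed
F_out = 953 - 112
F_out = 841 kg/hr


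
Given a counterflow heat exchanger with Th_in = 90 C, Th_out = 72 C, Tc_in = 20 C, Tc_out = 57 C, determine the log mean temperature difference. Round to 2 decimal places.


dT1 = Th_in - Tc_out = 90 - 57 = 33
dT2 = Th_out - Tc_in = 72 - 20 = 52
LMTD = (dT1 - dT2) / ln(dT1/dT2)
LMTD = (33 - 52) / ln(33/52)
LMTD = 41.78 K


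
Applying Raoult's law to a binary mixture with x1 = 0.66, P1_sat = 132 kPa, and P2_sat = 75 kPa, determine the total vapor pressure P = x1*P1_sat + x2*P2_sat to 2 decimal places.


P = x1*P1_sat + x2*P2_sat
x2 = 1 - x1 = 1 - 0.66 = 0.34
P = 0.66*132 + 0.34*75
P = 87.12 + 25.5
P = 112.62 kPa


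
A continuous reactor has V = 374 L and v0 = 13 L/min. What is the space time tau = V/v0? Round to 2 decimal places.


tau = V / v0
tau = 374 / 13
tau = 28.77 min


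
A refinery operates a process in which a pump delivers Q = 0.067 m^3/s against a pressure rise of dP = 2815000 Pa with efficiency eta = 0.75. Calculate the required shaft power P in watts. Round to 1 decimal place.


P = Q * dP / eta
P = 0.067 * 2815000 / 0.75
P = 188605.0 / 0.75
P = 251473.3 W


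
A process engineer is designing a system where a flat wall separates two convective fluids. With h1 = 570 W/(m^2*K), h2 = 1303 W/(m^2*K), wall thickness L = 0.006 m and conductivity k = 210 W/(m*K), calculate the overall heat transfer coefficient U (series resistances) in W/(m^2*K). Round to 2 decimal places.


1/U = 1/h1 + L/k + 1/h2
1/U = 1/570 + 0.006/210 + 1/1303
1/U = 0.001754386 + 2.85714e-05 + 0.0007674597
1/U = 0.0025504171
U = 392.09 W/(m^2*K)


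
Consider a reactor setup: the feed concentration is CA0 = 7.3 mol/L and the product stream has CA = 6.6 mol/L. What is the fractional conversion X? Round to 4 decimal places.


X = (CA0 - CA) / CA0
X = (7.3 - 6.6) / 7.3
X = 0.7 / 7.3
X = 0.0959


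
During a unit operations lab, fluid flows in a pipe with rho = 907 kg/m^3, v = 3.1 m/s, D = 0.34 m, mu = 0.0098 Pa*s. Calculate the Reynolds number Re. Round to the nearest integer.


Re = rho * v * D / mu
Re = 907 * 3.1 * 0.34 / 0.0098
Re = 955.978 / 0.0098
Re = 97549


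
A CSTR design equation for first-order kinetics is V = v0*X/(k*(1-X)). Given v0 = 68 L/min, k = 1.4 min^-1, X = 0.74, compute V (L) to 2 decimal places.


V = v0 * X / (k * (1 - X))
V = 68 * 0.74 / (1.4 * (1 - 0.74))
V = 50.32 / (1.4 * 0.26)
V = 50.32 / 0.364
V = 138.24 L


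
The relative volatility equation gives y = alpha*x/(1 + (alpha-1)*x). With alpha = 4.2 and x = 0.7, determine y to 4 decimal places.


y = alpha*x / (1 + (alpha-1)*x)
y = 4.2*0.7 / (1 + (4.2-1)*0.7)
y = 2.94 / (1 + 2.24)
y = 2.94 / 3.24
y = 0.9074


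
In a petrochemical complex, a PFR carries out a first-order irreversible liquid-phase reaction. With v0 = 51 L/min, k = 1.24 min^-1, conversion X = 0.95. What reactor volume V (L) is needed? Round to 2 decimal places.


V = (v0/k) * ln(1/(1-X))
V = (51/1.24) * ln(1/(1-0.95))
V = 41.129032 * ln(20.0)
V = 41.129032 * 2.995732
V = 123.21 L


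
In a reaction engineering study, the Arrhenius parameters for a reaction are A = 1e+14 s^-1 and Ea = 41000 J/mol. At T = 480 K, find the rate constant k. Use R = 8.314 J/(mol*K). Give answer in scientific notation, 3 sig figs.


k = A * exp(-Ea/(R*T))
k = 1e+14 * exp(-41000 / (8.314 * 480))
k = 1e+14 * exp(-10.273835)
k = 3.45e+09


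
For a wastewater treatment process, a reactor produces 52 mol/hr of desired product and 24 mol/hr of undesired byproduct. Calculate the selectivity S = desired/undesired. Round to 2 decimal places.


S = desired product rate / undesired product rate
S = 52 / 24
S = 2.17


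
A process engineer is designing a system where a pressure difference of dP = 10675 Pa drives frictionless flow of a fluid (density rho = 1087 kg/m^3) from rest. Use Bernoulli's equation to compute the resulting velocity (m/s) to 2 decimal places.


v = sqrt(2*dP/rho)
v = sqrt(2*10675/1087)
v = sqrt(19.641214)
v = 4.43 m/s


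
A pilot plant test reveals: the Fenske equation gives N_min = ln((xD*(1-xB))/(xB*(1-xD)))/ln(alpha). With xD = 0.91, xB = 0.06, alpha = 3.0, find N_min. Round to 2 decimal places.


N_min = ln((xD*(1-xB))/(xB*(1-xD))) / ln(alpha)
Numerator inside ln: 0.8554 / 0.0054 = 158.407407
ln(158.407407) = 5.06517
ln(alpha) = ln(3.0) = 1.098612
N_min = 5.06517 / 1.098612 = 4.61


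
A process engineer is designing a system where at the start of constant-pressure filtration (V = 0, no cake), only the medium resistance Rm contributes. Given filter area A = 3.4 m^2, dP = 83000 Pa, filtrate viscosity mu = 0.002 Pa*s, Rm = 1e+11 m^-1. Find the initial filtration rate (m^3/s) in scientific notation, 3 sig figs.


rate = A * dP / (mu * Rm)
rate = 3.4 * 83000 / (0.002 * 1e+11)
rate = 282200.0 / 2.000e+08
rate = 1.41e-03 m^3/s


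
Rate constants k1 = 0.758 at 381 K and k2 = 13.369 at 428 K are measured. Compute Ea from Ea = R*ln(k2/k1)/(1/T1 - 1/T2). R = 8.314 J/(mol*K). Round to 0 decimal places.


Ea = R * ln(k2/k1) / (1/T1 - 1/T2)
ln(k2/k1) = ln(13.369/0.758) = 2.8700105
1/T1 - 1/T2 = 1/381 - 1/428 = 0.000288223318
Ea = 8.314 * 2.8700105 / 0.000288223318
Ea = 82787 J/mol


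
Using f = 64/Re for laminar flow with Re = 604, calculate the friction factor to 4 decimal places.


f = 64 / Re
f = 64 / 604
f = 0.1060


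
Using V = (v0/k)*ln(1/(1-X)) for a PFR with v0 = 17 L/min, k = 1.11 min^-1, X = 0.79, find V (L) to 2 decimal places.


V = (v0/k) * ln(1/(1-X))
V = (17/1.11) * ln(1/(1-0.79))
V = 15.315315 * ln(4.761905)
V = 15.315315 * 1.560648
V = 23.90 L


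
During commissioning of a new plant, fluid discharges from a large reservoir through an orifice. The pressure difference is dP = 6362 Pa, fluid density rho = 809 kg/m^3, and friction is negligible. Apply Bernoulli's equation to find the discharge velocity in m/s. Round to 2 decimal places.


v = sqrt(2*dP/rho)
v = sqrt(2*6362/809)
v = sqrt(15.728059)
v = 3.97 m/s


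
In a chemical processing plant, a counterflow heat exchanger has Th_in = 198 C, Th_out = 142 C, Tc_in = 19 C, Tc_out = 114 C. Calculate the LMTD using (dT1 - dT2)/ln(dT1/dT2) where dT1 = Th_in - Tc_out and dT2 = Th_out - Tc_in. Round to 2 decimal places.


dT1 = Th_in - Tc_out = 198 - 114 = 84
dT2 = Th_out - Tc_in = 142 - 19 = 123
LMTD = (dT1 - dT2) / ln(dT1/dT2)
LMTD = (84 - 123) / ln(84/123)
LMTD = 102.26 K


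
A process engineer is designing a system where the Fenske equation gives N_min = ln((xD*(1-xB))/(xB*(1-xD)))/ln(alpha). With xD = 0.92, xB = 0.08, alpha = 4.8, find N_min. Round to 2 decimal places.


N_min = ln((xD*(1-xB))/(xB*(1-xD))) / ln(alpha)
Numerator inside ln: 0.8464 / 0.0064 = 132.25
ln(132.25) = 4.884694
ln(alpha) = ln(4.8) = 1.568616
N_min = 4.884694 / 1.568616 = 3.11


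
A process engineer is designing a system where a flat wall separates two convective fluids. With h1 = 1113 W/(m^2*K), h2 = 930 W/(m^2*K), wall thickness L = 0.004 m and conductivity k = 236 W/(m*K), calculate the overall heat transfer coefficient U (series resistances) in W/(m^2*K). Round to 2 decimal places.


1/U = 1/h1 + L/k + 1/h2
1/U = 1/1113 + 0.004/236 + 1/930
1/U = 0.0008984726 + 1.69492e-05 + 0.0010752688
1/U = 0.0019906906
U = 502.34 W/(m^2*K)


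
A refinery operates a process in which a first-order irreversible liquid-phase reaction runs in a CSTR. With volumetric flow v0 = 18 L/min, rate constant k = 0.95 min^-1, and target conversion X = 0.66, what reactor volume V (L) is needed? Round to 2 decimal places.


V = v0 * X / (k * (1 - X))
V = 18 * 0.66 / (0.95 * (1 - 0.66))
V = 11.88 / (0.95 * 0.34)
V = 11.88 / 0.323
V = 36.78 L


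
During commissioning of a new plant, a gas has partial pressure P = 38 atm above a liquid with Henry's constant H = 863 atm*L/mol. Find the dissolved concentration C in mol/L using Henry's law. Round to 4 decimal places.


C = P / H
C = 38 / 863
C = 0.0440 mol/L


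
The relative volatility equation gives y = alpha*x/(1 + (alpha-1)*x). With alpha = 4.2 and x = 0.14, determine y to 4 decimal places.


y = alpha*x / (1 + (alpha-1)*x)
y = 4.2*0.14 / (1 + (4.2-1)*0.14)
y = 0.588 / (1 + 0.448)
y = 0.588 / 1.448
y = 0.4061


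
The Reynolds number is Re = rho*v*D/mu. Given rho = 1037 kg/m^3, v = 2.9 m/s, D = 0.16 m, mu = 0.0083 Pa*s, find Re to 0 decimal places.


Re = rho * v * D / mu
Re = 1037 * 2.9 * 0.16 / 0.0083
Re = 481.168 / 0.0083
Re = 57972


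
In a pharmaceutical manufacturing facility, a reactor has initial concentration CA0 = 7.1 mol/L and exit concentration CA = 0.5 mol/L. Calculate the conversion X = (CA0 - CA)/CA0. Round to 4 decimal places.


X = (CA0 - CA) / CA0
X = (7.1 - 0.5) / 7.1
X = 6.6 / 7.1
X = 0.9296


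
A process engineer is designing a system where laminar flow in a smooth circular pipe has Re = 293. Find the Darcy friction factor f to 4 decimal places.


f = 64 / Re
f = 64 / 293
f = 0.2184


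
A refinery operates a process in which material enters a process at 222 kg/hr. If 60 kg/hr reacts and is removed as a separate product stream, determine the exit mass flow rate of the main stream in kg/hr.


Steady-state mass balance on the main outlet: F_out = F_in - F_removed
F_out = 222 - 60
F_out = 162 kg/hr


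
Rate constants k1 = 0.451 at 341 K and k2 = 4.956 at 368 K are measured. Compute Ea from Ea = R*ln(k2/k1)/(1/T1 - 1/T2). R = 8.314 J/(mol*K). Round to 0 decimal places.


Ea = R * ln(k2/k1) / (1/T1 - 1/T2)
ln(k2/k1) = ln(4.956/0.451) = 2.3968869
1/T1 - 1/T2 = 1/341 - 1/368 = 0.000215160015
Ea = 8.314 * 2.3968869 / 0.000215160015
Ea = 92618 J/mol


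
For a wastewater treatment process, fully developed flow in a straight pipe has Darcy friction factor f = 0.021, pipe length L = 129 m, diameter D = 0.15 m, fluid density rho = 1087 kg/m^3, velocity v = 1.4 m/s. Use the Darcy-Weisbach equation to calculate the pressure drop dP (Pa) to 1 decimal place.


dP = f * (L/D) * (rho*v^2/2)
dP = 0.021 * (129/0.15) * (1087*1.4^2/2)
L/D = 860.0
rho*v^2/2 = 1087*1.96/2 = 1065.26
dP = 0.021 * 860.0 * 1065.26
dP = 19238.6 Pa


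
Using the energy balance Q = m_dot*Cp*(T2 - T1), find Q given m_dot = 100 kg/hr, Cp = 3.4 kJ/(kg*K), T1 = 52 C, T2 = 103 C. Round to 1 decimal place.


Q = m_dot * Cp * (T2 - T1)
Q = 100 * 3.4 * (103 - 52)
Q = 100 * 3.4 * 51
Q = 17340.0 kJ/hr


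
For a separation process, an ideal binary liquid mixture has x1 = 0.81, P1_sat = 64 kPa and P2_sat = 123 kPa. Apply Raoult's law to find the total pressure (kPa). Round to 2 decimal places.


P = x1*P1_sat + x2*P2_sat
x2 = 1 - x1 = 1 - 0.81 = 0.19
P = 0.81*64 + 0.19*123
P = 51.84 + 23.37
P = 75.21 kPa


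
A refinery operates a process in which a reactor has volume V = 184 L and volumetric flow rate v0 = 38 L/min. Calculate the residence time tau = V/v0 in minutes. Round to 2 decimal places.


tau = V / v0
tau = 184 / 38
tau = 4.84 min


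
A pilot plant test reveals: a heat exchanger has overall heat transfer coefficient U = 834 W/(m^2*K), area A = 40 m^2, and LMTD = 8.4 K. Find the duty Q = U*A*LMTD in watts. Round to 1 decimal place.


Q = U * A * LMTD
Q = 834 * 40 * 8.4
Q = 280224.0 W


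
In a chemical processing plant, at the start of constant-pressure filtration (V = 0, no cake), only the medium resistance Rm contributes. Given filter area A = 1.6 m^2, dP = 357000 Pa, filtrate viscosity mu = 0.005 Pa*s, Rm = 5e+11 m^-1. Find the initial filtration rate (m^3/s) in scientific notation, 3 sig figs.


rate = A * dP / (mu * Rm)
rate = 1.6 * 357000 / (0.005 * 5e+11)
rate = 571200.0 / 2.500e+09
rate = 2.28e-04 m^3/s


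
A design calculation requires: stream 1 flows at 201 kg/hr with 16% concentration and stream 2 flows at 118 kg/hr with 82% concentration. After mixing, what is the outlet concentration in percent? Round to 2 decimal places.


Mass balance on solute: F1*x1 + F2*x2 = F3*x3
F3 = F1 + F2 = 201 + 118 = 319 kg/hr
x3 = (F1*x1 + F2*x2)/F3
x3 = (201*0.16 + 118*0.82) / 319
x3 = 40.41%


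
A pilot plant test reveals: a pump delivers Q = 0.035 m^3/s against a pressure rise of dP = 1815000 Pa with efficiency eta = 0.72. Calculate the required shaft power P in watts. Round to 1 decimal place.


P = Q * dP / eta
P = 0.035 * 1815000 / 0.72
P = 63525.0 / 0.72
P = 88229.2 W


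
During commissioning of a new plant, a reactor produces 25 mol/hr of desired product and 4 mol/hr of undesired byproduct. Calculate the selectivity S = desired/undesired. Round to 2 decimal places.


S = desired product rate / undesired product rate
S = 25 / 4
S = 6.25


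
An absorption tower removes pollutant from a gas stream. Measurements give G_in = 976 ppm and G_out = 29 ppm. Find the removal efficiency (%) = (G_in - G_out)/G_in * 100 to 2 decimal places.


Efficiency = (G_in - G_out) / G_in * 100%
Efficiency = (976 - 29) / 976 * 100
Efficiency = 947 / 976 * 100
Efficiency = 97.03%
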